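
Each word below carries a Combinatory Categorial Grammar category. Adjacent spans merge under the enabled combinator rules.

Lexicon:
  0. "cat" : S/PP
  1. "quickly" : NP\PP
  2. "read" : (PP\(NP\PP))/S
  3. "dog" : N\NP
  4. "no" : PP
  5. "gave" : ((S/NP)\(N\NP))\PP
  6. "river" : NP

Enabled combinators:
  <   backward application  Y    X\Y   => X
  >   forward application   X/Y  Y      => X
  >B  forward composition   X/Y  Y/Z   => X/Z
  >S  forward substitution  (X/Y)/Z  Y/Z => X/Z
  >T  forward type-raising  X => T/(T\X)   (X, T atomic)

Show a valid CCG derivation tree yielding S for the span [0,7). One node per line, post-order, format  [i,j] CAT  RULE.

[0,1] S/PP  lex  "cat"
[1,2] NP\PP  lex  "quickly"
[2,3] (PP\(NP\PP))/S  lex  "read"
[3,4] N\NP  lex  "dog"
[4,5] PP  lex  "no"
[5,6] ((S/NP)\(N\NP))\PP  lex  "gave"
[4,6] (S/NP)\(N\NP)  <  k=5
[3,6] S/NP  <  k=4
[6,7] NP  lex  "river"
[3,7] S  >  k=6
[2,7] PP\(NP\PP)  >  k=3
[1,7] PP  <  k=2
[0,7] S  >  k=1

[0,7] S   >
  [0,1] "cat" : S/PP
  [1,7] PP   <
    [1,2] "quickly" : NP\PP
    [2,7] PP\(NP\PP)   >
      [2,3] "read" : (PP\(NP\PP))/S
      [3,7] S   >
        [3,6] S/NP   <
          [3,4] "dog" : N\NP
          [4,6] (S/NP)\(N\NP)   <
            [4,5] "no" : PP
            [5,6] "gave" : ((S/NP)\(N\NP))\PP
        [6,7] "river" : NP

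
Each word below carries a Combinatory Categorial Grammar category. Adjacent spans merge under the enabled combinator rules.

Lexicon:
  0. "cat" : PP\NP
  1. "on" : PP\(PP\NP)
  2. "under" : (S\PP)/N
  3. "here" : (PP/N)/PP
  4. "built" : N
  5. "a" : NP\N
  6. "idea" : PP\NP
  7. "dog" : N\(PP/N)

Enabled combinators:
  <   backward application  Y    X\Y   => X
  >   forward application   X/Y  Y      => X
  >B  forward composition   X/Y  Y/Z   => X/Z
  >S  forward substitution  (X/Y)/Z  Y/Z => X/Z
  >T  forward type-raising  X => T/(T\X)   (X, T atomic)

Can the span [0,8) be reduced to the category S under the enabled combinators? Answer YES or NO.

YES

[0,8] S   <
  [0,2] PP   <
    [0,1] "cat" : PP\NP
    [1,2] "on" : PP\(PP\NP)
  [2,8] S\PP   >
    [2,3] "under" : (S\PP)/N
    [3,8] N   <
      [3,7] PP/N   >
        [3,4] "here" : (PP/N)/PP
        [4,7] PP   <
          [4,6] NP   <
            [4,5] "built" : N
            [5,6] "a" : NP\N
          [6,7] "idea" : PP\NP
      [7,8] "dog" : N\(PP/N)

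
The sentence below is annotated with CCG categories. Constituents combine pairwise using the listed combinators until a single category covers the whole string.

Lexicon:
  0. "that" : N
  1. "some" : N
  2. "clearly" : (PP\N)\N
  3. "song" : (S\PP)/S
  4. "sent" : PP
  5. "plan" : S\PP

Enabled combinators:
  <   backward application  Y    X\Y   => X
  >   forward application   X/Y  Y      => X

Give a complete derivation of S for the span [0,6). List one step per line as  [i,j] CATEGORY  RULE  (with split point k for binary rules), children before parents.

[0,6] S   <
  [0,3] PP   <
    [0,1] "that" : N
    [1,3] PP\N   <
      [1,2] "some" : N
      [2,3] "clearly" : (PP\N)\N
  [3,6] S\PP   >
    [3,4] "song" : (S\PP)/S
    [4,6] S   <
      [4,5] "sent" : PP
      [5,6] "plan" : S\PP

[0,1] N  lex  "that"
[1,2] N  lex  "some"
[2,3] (PP\N)\N  lex  "clearly"
[1,3] PP\N  <  k=2
[0,3] PP  <  k=1
[3,4] (S\PP)/S  lex  "song"
[4,5] PP  lex  "sent"
[5,6] S\PP  lex  "plan"
[4,6] S  <  k=5
[3,6] S\PP  >  k=4
[0,6] S  <  k=3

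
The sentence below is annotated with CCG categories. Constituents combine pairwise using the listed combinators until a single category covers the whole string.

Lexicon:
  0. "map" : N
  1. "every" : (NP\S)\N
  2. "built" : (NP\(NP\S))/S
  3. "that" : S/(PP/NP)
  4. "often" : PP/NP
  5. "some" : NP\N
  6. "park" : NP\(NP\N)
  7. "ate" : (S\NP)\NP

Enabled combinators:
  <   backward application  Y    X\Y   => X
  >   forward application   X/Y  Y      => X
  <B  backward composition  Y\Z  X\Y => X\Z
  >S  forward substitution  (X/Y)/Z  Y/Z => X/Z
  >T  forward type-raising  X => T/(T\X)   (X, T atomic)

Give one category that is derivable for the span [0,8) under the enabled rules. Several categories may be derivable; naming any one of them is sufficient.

S

[0,8] S   <
  [0,5] NP   <
    [0,2] NP\S   <
      [0,1] "map" : N
      [1,2] "every" : (NP\S)\N
    [2,5] NP\(NP\S)   >
      [2,3] "built" : (NP\(NP\S))/S
      [3,5] S   >
        [3,4] "that" : S/(PP/NP)
        [4,5] "often" : PP/NP
  [5,8] S\NP   <
    [5,7] NP   <
      [5,6] "some" : NP\N
      [6,7] "park" : NP\(NP\N)
    [7,8] "ate" : (S\NP)\NP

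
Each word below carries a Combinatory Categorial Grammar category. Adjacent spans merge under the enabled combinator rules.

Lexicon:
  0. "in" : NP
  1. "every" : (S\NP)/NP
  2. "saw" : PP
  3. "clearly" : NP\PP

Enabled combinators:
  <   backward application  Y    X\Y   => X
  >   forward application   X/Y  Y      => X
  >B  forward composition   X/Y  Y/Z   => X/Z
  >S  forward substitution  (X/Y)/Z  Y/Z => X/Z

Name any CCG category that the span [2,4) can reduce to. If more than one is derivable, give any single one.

[0,4] S   <
  [0,1] "in" : NP
  [1,4] S\NP   >
    [1,2] "every" : (S\NP)/NP
    [2,4] NP   <
      [2,3] "saw" : PP
      [3,4] "clearly" : NP\PP

NP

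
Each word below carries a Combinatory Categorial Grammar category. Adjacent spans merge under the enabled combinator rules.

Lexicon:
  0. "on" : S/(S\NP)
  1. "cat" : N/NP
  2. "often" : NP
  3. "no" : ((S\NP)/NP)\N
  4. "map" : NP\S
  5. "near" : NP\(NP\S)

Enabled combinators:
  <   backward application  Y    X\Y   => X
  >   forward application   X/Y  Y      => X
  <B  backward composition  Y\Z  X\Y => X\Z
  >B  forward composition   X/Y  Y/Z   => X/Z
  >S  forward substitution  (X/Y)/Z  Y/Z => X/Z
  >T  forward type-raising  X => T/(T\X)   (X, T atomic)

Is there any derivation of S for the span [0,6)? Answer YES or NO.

YES

[0,6] S   >
  [0,1] "on" : S/(S\NP)
  [1,6] S\NP   >
    [1,4] (S\NP)/NP   <
      [1,3] N   >
        [1,2] "cat" : N/NP
        [2,3] "often" : NP
      [3,4] "no" : ((S\NP)/NP)\N
    [4,6] NP   <
      [4,5] "map" : NP\S
      [5,6] "near" : NP\(NP\S)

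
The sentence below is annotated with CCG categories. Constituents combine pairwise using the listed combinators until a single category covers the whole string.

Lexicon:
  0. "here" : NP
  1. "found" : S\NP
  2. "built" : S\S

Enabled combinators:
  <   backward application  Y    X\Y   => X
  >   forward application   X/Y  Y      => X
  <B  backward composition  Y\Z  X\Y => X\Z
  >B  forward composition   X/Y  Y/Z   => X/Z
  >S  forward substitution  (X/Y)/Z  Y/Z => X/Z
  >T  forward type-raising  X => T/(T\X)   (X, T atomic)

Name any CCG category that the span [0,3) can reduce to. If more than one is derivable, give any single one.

[0,3] S   <
  [0,1] "here" : NP
  [1,3] S\NP   <B
    [1,2] "found" : S\NP
    [2,3] "built" : S\S

S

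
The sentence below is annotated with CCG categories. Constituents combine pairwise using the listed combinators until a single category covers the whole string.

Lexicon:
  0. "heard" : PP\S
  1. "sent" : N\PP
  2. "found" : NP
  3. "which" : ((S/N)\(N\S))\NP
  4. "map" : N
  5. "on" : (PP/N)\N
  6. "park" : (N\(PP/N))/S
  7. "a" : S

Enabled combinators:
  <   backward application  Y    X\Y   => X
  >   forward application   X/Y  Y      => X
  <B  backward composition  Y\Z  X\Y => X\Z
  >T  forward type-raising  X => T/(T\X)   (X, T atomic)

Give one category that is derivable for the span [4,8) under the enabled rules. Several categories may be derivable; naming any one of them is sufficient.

N

[0,8] S   >
  [0,4] S/N   <
    [0,2] N\S   <B
      [0,1] "heard" : PP\S
      [1,2] "sent" : N\PP
    [2,4] (S/N)\(N\S)   <
      [2,3] "found" : NP
      [3,4] "which" : ((S/N)\(N\S))\NP
  [4,8] N   <
    [4,6] PP/N   <
      [4,5] "map" : N
      [5,6] "on" : (PP/N)\N
    [6,8] N\(PP/N)   >
      [6,7] "park" : (N\(PP/N))/S
      [7,8] "a" : S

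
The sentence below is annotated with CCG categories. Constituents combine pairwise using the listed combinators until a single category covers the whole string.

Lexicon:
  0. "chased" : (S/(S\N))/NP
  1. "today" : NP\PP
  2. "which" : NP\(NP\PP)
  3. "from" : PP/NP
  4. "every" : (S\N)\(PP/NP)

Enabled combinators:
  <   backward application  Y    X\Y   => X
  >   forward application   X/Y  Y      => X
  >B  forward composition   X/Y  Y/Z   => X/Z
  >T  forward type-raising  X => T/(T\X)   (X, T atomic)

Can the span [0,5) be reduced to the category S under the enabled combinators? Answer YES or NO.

YES

[0,5] S   >
  [0,3] S/(S\N)   >
    [0,1] "chased" : (S/(S\N))/NP
    [1,3] NP   <
      [1,2] "today" : NP\PP
      [2,3] "which" : NP\(NP\PP)
  [3,5] S\N   <
    [3,4] "from" : PP/NP
    [4,5] "every" : (S\N)\(PP/NP)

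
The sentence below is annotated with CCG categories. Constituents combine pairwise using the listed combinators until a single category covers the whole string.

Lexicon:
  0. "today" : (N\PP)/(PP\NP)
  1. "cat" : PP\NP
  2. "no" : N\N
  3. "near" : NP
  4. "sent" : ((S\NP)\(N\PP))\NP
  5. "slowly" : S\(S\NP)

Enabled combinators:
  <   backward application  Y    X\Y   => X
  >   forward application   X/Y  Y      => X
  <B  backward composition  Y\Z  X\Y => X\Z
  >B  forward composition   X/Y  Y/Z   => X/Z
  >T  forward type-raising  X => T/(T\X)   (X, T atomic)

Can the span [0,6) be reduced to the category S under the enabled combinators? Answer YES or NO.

[0,6] S   <
  [0,5] S\NP   <
    [0,3] N\PP   <B
      [0,2] N\PP   >
        [0,1] "today" : (N\PP)/(PP\NP)
        [1,2] "cat" : PP\NP
      [2,3] "no" : N\N
    [3,5] (S\NP)\(N\PP)   <
      [3,4] "near" : NP
      [4,5] "sent" : ((S\NP)\(N\PP))\NP
  [5,6] "slowly" : S\(S\NP)

YES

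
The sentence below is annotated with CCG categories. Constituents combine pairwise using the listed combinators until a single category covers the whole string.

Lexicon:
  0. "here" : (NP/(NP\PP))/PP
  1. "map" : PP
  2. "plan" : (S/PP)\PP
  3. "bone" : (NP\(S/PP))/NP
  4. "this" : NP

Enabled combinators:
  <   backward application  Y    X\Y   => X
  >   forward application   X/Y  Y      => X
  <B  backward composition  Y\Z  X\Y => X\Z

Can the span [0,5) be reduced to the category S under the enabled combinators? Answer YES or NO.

(NP/(NP\PP))/PP PP (S/PP)\PP (NP\(S/PP))/NP NP
CKY chart[0,5] = {NP}; S ∉ chart

NO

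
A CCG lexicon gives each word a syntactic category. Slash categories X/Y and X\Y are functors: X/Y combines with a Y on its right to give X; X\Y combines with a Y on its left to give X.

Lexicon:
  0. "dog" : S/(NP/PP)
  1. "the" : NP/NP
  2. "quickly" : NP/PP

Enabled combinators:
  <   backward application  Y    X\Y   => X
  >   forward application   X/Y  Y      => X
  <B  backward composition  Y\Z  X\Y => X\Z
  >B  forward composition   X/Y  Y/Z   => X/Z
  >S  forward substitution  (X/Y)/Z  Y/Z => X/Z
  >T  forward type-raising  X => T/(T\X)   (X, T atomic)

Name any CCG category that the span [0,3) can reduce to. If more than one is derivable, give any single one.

[0,3] S   >
  [0,1] "dog" : S/(NP/PP)
  [1,3] NP/PP   >B
    [1,2] "the" : NP/NP
    [2,3] "quickly" : NP/PP

S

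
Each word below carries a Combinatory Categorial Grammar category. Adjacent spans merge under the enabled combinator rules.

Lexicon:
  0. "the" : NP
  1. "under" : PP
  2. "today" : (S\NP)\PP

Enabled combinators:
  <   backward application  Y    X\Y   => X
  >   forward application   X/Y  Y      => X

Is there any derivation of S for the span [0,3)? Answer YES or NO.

[0,3] S   <
  [0,1] "the" : NP
  [1,3] S\NP   <
    [1,2] "under" : PP
    [2,3] "today" : (S\NP)\PP

YES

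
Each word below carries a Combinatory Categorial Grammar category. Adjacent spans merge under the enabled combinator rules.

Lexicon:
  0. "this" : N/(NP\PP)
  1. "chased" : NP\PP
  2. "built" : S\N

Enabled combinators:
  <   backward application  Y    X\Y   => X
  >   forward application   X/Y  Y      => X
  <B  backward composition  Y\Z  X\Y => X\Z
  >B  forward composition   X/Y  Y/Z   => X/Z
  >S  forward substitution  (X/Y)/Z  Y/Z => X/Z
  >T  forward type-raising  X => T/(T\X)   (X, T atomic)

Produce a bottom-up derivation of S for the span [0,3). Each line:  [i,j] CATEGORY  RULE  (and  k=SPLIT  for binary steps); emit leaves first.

[0,3] S   <
  [0,2] N   >
    [0,1] "this" : N/(NP\PP)
    [1,2] "chased" : NP\PP
  [2,3] "built" : S\N

[0,1] N/(NP\PP)  lex  "this"
[1,2] NP\PP  lex  "chased"
[0,2] N  >  k=1
[2,3] S\N  lex  "built"
[0,3] S  <  k=2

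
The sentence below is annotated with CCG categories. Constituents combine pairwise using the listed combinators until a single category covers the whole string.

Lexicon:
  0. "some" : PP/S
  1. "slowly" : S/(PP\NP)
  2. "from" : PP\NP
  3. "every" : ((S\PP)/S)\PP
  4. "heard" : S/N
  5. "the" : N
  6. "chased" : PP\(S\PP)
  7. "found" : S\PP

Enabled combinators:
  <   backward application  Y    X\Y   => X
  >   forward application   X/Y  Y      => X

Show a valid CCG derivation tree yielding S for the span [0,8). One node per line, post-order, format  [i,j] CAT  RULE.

[0,8] S   <
  [0,7] PP   <
    [0,6] S\PP   >
      [0,4] (S\PP)/S   <
        [0,3] PP   >
          [0,1] "some" : PP/S
          [1,3] S   >
            [1,2] "slowly" : S/(PP\NP)
            [2,3] "from" : PP\NP
        [3,4] "every" : ((S\PP)/S)\PP
      [4,6] S   >
        [4,5] "heard" : S/N
        [5,6] "the" : N
    [6,7] "chased" : PP\(S\PP)
  [7,8] "found" : S\PP

[0,1] PP/S  lex  "some"
[1,2] S/(PP\NP)  lex  "slowly"
[2,3] PP\NP  lex  "from"
[1,3] S  >  k=2
[0,3] PP  >  k=1
[3,4] ((S\PP)/S)\PP  lex  "every"
[0,4] (S\PP)/S  <  k=3
[4,5] S/N  lex  "heard"
[5,6] N  lex  "the"
[4,6] S  >  k=5
[0,6] S\PP  >  k=4
[6,7] PP\(S\PP)  lex  "chased"
[0,7] PP  <  k=6
[7,8] S\PP  lex  "found"
[0,8] S  <  k=7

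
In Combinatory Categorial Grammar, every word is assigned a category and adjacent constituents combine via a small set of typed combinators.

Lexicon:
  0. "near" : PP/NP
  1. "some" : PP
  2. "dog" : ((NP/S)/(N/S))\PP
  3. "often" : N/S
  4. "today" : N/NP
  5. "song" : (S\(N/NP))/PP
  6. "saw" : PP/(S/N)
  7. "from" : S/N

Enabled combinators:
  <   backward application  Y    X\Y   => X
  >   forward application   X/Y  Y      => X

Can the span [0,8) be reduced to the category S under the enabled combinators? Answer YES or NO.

NO

PP/NP PP ((NP/S)/(N/S))\PP N/S N/NP (S\(N/NP))/PP PP/(S/N) S/N
CKY chart[0,8] = {PP}; S ∉ chart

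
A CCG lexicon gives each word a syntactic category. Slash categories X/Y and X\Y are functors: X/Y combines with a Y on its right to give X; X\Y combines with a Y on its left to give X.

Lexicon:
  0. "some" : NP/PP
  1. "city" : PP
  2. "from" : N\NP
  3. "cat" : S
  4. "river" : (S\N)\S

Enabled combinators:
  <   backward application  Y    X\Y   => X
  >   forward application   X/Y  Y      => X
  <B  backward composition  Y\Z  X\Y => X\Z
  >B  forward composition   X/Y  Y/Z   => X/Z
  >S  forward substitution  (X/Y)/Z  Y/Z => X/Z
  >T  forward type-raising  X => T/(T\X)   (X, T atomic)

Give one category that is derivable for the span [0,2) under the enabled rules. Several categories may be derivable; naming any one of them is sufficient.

[0,5] S   <
  [0,3] N   <
    [0,2] NP   >
      [0,1] "some" : NP/PP
      [1,2] "city" : PP
    [2,3] "from" : N\NP
  [3,5] S\N   <
    [3,4] "cat" : S
    [4,5] "river" : (S\N)\S

NP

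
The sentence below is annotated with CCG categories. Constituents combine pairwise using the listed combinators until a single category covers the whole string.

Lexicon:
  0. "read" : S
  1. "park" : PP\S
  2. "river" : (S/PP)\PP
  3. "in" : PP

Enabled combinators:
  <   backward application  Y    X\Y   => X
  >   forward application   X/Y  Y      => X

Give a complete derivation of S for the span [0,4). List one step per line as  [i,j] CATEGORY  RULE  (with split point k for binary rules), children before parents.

[0,4] S   >
  [0,3] S/PP   <
    [0,2] PP   <
      [0,1] "read" : S
      [1,2] "park" : PP\S
    [2,3] "river" : (S/PP)\PP
  [3,4] "in" : PP

[0,1] S  lex  "read"
[1,2] PP\S  lex  "park"
[0,2] PP  <  k=1
[2,3] (S/PP)\PP  lex  "river"
[0,3] S/PP  <  k=2
[3,4] PP  lex  "in"
[0,4] S  >  k=3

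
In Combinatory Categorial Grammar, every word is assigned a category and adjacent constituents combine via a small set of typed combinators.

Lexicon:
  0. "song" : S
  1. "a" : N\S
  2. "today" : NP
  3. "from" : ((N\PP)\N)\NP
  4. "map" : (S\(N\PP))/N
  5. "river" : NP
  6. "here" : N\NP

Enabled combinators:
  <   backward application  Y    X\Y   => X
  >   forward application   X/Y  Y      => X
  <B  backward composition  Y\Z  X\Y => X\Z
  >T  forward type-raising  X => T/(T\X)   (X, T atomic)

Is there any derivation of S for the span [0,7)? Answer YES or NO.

YES

[0,7] S   <
  [0,2] N   >
    [0,1] N/(N\S)   >T
      [0,1] "song" : S
    [1,2] "a" : N\S
  [2,7] S\N   <B
    [2,4] (N\PP)\N   <
      [2,3] "today" : NP
      [3,4] "from" : ((N\PP)\N)\NP
    [4,7] S\(N\PP)   >
      [4,5] "map" : (S\(N\PP))/N
      [5,7] N   >
        [5,6] N/(N\NP)   >T
          [5,6] "river" : NP
        [6,7] "here" : N\NP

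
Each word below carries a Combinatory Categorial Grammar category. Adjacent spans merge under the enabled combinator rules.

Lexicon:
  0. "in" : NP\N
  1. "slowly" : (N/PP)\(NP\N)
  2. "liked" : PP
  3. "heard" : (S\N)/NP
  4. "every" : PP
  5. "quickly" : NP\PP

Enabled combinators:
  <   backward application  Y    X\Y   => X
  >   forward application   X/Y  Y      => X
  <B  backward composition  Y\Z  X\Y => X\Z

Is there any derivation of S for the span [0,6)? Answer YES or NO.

[0,6] S   <
  [0,3] N   >
    [0,2] N/PP   <
      [0,1] "in" : NP\N
      [1,2] "slowly" : (N/PP)\(NP\N)
    [2,3] "liked" : PP
  [3,6] S\N   >
    [3,4] "heard" : (S\N)/NP
    [4,6] NP   <
      [4,5] "every" : PP
      [5,6] "quickly" : NP\PP

YES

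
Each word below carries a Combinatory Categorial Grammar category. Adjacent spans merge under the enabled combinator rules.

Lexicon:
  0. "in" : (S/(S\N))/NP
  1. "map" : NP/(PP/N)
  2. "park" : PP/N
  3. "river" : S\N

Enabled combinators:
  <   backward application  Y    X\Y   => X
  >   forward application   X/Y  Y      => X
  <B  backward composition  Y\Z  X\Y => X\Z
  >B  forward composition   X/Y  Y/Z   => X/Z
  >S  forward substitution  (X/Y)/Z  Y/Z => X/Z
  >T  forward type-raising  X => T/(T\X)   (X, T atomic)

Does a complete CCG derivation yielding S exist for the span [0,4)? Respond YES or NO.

[0,4] S   >
  [0,3] S/(S\N)   >
    [0,1] "in" : (S/(S\N))/NP
    [1,3] NP   >
      [1,2] "map" : NP/(PP/N)
      [2,3] "park" : PP/N
  [3,4] "river" : S\N

YES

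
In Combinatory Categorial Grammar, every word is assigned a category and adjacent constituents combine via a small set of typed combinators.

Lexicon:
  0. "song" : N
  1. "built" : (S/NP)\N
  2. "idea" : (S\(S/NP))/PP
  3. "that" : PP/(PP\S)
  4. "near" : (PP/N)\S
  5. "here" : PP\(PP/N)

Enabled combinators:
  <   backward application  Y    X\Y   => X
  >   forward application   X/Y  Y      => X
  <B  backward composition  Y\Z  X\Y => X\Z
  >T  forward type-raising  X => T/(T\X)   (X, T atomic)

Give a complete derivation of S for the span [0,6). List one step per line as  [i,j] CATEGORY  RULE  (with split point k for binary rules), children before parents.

[0,6] S   <
  [0,2] S/NP   <
    [0,1] "song" : N
    [1,2] "built" : (S/NP)\N
  [2,6] S\(S/NP)   >
    [2,3] "idea" : (S\(S/NP))/PP
    [3,6] PP   >
      [3,4] "that" : PP/(PP\S)
      [4,6] PP\S   <B
        [4,5] "near" : (PP/N)\S
        [5,6] "here" : PP\(PP/N)

[0,1] N  lex  "song"
[1,2] (S/NP)\N  lex  "built"
[0,2] S/NP  <  k=1
[2,3] (S\(S/NP))/PP  lex  "idea"
[3,4] PP/(PP\S)  lex  "that"
[4,5] (PP/N)\S  lex  "near"
[5,6] PP\(PP/N)  lex  "here"
[4,6] PP\S  <B  k=5
[3,6] PP  >  k=4
[2,6] S\(S/NP)  >  k=3
[0,6] S  <  k=2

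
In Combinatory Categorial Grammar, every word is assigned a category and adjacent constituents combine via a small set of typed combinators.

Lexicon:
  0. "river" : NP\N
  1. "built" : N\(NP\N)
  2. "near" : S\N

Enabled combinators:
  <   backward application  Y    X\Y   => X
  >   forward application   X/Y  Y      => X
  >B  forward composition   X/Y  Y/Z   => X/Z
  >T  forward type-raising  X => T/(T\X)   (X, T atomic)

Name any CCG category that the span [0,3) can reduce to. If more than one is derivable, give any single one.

S

[0,3] S   <
  [0,2] N   <
    [0,1] "river" : NP\N
    [1,2] "built" : N\(NP\N)
  [2,3] "near" : S\N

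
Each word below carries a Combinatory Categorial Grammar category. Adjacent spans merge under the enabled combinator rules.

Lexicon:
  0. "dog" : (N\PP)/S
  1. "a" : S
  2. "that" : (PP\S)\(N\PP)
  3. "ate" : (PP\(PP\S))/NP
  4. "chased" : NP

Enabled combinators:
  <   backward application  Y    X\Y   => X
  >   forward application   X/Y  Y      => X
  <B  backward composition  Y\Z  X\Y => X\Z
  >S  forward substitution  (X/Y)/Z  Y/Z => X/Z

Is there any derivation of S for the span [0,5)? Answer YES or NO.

NO

(N\PP)/S S (PP\S)\(N\PP) (PP\(PP\S))/NP NP
CKY chart[0,5] = {PP}; S ∉ chart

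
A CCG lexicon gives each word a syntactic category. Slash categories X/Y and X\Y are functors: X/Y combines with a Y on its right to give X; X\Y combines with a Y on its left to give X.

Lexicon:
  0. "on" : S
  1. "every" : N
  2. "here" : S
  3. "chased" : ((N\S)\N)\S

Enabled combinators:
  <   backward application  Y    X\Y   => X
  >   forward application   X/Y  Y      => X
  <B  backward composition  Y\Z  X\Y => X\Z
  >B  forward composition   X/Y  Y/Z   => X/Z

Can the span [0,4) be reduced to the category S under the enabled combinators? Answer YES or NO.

NO

S N S ((N\S)\N)\S
CKY chart[0,4] = {N}; S ∉ chart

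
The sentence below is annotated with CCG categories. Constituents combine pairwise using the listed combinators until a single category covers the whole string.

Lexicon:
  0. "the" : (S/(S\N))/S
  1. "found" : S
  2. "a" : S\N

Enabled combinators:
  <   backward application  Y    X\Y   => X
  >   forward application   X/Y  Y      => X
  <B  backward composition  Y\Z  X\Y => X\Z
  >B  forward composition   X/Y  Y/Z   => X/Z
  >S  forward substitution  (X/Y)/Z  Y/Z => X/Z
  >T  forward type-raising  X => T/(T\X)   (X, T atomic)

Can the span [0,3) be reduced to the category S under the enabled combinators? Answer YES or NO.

[0,3] S   >
  [0,2] S/(S\N)   >
    [0,1] "the" : (S/(S\N))/S
    [1,2] "found" : S
  [2,3] "a" : S\N

YES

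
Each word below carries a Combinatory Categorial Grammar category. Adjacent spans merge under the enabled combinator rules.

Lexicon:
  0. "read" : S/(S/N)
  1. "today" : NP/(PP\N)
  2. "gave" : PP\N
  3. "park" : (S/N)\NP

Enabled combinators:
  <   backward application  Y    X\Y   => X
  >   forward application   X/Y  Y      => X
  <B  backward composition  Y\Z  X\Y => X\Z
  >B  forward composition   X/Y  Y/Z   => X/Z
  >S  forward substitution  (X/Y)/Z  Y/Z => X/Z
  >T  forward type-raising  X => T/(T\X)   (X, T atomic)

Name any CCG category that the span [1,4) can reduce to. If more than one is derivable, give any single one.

S/N

[0,4] S   >
  [0,1] "read" : S/(S/N)
  [1,4] S/N   <
    [1,3] NP   >
      [1,2] "today" : NP/(PP\N)
      [2,3] "gave" : PP\N
    [3,4] "park" : (S/N)\NP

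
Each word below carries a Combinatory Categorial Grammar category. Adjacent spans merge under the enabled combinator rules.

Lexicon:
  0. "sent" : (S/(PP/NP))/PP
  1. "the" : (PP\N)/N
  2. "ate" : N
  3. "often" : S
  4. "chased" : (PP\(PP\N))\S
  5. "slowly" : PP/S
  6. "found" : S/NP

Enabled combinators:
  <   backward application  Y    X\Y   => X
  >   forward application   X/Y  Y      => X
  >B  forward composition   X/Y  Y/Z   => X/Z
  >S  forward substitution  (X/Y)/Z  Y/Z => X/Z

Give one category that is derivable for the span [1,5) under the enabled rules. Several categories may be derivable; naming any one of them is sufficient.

[0,7] S   >
  [0,5] S/(PP/NP)   >
    [0,1] "sent" : (S/(PP/NP))/PP
    [1,5] PP   <
      [1,3] PP\N   >
        [1,2] "the" : (PP\N)/N
        [2,3] "ate" : N
      [3,5] PP\(PP\N)   <
        [3,4] "often" : S
        [4,5] "chased" : (PP\(PP\N))\S
  [5,7] PP/NP   >B
    [5,6] "slowly" : PP/S
    [6,7] "found" : S/NP

PP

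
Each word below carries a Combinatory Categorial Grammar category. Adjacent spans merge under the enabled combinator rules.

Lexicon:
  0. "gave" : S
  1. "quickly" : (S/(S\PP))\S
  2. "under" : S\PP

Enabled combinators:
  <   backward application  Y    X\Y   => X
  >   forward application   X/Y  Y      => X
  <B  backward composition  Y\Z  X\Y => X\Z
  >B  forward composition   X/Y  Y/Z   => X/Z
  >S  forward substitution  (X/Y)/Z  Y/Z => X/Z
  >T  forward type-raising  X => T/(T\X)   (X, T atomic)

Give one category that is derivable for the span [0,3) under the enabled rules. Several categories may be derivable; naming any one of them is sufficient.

S

[0,3] S   >
  [0,2] S/(S\PP)   <
    [0,1] "gave" : S
    [1,2] "quickly" : (S/(S\PP))\S
  [2,3] "under" : S\PP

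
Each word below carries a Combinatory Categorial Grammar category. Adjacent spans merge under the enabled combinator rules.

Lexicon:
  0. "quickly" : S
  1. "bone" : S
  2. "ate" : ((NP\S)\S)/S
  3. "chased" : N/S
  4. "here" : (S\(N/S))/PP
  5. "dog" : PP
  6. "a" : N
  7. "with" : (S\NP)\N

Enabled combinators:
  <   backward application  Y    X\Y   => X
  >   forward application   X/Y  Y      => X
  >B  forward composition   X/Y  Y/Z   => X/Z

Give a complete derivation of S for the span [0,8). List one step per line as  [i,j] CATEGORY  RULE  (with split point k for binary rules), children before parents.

[0,8] S   <
  [0,6] NP   <
    [0,1] "quickly" : S
    [1,6] NP\S   <
      [1,2] "bone" : S
      [2,6] (NP\S)\S   >
        [2,3] "ate" : ((NP\S)\S)/S
        [3,6] S   <
          [3,4] "chased" : N/S
          [4,6] S\(N/S)   >
            [4,5] "here" : (S\(N/S))/PP
            [5,6] "dog" : PP
  [6,8] S\NP   <
    [6,7] "a" : N
    [7,8] "with" : (S\NP)\N

[0,1] S  lex  "quickly"
[1,2] S  lex  "bone"
[2,3] ((NP\S)\S)/S  lex  "ate"
[3,4] N/S  lex  "chased"
[4,5] (S\(N/S))/PP  lex  "here"
[5,6] PP  lex  "dog"
[4,6] S\(N/S)  >  k=5
[3,6] S  <  k=4
[2,6] (NP\S)\S  >  k=3
[1,6] NP\S  <  k=2
[0,6] NP  <  k=1
[6,7] N  lex  "a"
[7,8] (S\NP)\N  lex  "with"
[6,8] S\NP  <  k=7
[0,8] S  <  k=6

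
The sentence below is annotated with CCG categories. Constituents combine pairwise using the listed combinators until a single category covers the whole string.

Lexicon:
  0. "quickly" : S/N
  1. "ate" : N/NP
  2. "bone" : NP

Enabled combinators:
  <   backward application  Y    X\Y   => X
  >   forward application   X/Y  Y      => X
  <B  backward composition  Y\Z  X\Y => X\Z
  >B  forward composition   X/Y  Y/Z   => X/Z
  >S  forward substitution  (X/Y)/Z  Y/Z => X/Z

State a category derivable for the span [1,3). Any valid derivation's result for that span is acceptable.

N

[0,3] S   >
  [0,1] "quickly" : S/N
  [1,3] N   >
    [1,2] "ate" : N/NP
    [2,3] "bone" : NP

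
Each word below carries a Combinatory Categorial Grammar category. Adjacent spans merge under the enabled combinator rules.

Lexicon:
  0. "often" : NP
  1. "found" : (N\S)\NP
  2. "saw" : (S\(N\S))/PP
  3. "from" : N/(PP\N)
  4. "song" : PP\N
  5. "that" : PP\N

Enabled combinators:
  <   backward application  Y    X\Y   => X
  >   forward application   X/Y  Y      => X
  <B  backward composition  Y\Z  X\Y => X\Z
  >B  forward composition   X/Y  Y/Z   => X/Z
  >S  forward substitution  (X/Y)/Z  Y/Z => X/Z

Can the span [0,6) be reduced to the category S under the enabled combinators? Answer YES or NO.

YES

[0,6] S   <
  [0,2] N\S   <
    [0,1] "often" : NP
    [1,2] "found" : (N\S)\NP
  [2,6] S\(N\S)   >
    [2,3] "saw" : (S\(N\S))/PP
    [3,6] PP   <
      [3,5] N   >
        [3,4] "from" : N/(PP\N)
        [4,5] "song" : PP\N
      [5,6] "that" : PP\N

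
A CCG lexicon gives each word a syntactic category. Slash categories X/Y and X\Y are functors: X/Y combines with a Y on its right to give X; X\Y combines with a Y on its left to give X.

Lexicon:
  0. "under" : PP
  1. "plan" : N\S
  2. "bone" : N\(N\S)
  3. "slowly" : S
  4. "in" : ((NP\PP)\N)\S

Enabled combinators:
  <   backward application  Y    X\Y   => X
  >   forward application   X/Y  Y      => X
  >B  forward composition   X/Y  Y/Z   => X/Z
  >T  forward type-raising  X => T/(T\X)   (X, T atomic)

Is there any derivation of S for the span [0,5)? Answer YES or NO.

PP N\S N\(N\S) S ((NP\PP)\N)\S
CKY chart[0,5] = {N/(N\NP), NP, NP/(NP\NP), PP/(PP\NP), S/(S\NP)}; S ∉ chart

NO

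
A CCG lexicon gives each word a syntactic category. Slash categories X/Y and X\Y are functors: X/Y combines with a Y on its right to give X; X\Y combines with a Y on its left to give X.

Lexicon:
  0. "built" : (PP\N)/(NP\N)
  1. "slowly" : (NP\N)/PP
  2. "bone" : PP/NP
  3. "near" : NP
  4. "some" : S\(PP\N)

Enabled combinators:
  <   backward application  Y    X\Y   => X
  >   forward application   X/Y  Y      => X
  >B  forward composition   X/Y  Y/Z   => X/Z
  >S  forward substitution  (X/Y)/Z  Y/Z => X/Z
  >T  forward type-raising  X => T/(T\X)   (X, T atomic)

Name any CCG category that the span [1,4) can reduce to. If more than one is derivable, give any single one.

[0,5] S   <
  [0,4] PP\N   >
    [0,1] "built" : (PP\N)/(NP\N)
    [1,4] NP\N   >
      [1,2] "slowly" : (NP\N)/PP
      [2,4] PP   >
        [2,3] "bone" : PP/NP
        [3,4] "near" : NP
  [4,5] "some" : S\(PP\N)

NP\N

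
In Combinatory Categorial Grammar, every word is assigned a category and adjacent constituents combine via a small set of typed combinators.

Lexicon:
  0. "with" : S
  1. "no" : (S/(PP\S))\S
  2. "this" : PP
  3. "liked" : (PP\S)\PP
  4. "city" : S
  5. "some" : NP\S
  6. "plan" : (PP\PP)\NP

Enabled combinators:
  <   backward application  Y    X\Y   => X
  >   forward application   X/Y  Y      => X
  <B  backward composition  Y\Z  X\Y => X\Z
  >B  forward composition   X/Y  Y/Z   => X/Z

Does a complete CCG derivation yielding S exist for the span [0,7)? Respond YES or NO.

[0,7] S   >
  [0,2] S/(PP\S)   <
    [0,1] "with" : S
    [1,2] "no" : (S/(PP\S))\S
  [2,7] PP\S   <B
    [2,4] PP\S   <
      [2,3] "this" : PP
      [3,4] "liked" : (PP\S)\PP
    [4,7] PP\PP   <
      [4,6] NP   <
        [4,5] "city" : S
        [5,6] "some" : NP\S
      [6,7] "plan" : (PP\PP)\NP

YES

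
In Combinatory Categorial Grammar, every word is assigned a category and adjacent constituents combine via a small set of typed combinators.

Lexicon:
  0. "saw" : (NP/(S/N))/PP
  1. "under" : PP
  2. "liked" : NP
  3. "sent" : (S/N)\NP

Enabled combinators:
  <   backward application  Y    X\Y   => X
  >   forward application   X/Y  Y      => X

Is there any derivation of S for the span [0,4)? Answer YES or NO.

(NP/(S/N))/PP PP NP (S/N)\NP
CKY chart[0,4] = {NP}; S ∉ chart

NO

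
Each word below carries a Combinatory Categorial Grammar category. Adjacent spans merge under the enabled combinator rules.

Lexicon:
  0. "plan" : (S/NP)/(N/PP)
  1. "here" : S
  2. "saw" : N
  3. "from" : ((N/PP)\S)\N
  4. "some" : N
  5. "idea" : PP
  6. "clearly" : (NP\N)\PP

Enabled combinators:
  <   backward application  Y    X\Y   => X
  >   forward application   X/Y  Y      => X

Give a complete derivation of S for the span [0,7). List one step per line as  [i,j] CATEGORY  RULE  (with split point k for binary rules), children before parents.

[0,7] S   >
  [0,4] S/NP   >
    [0,1] "plan" : (S/NP)/(N/PP)
    [1,4] N/PP   <
      [1,2] "here" : S
      [2,4] (N/PP)\S   <
        [2,3] "saw" : N
        [3,4] "from" : ((N/PP)\S)\N
  [4,7] NP   <
    [4,5] "some" : N
    [5,7] NP\N   <
      [5,6] "idea" : PP
      [6,7] "clearly" : (NP\N)\PP

[0,1] (S/NP)/(N/PP)  lex  "plan"
[1,2] S  lex  "here"
[2,3] N  lex  "saw"
[3,4] ((N/PP)\S)\N  lex  "from"
[2,4] (N/PP)\S  <  k=3
[1,4] N/PP  <  k=2
[0,4] S/NP  >  k=1
[4,5] N  lex  "some"
[5,6] PP  lex  "idea"
[6,7] (NP\N)\PP  lex  "clearly"
[5,7] NP\N  <  k=6
[4,7] NP  <  k=5
[0,7] S  >  k=4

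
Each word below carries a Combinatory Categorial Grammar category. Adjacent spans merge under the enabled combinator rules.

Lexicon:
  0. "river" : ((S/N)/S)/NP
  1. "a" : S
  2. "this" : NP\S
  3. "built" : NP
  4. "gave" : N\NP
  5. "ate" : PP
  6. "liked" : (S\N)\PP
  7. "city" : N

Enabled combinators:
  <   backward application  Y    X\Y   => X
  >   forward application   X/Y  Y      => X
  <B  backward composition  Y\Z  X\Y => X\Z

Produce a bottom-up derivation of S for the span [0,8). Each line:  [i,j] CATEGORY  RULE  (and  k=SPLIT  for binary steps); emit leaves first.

[0,8] S   >
  [0,7] S/N   >
    [0,3] (S/N)/S   >
      [0,1] "river" : ((S/N)/S)/NP
      [1,3] NP   <
        [1,2] "a" : S
        [2,3] "this" : NP\S
    [3,7] S   <
      [3,5] N   <
        [3,4] "built" : NP
        [4,5] "gave" : N\NP
      [5,7] S\N   <
        [5,6] "ate" : PP
        [6,7] "liked" : (S\N)\PP
  [7,8] "city" : N

[0,1] ((S/N)/S)/NP  lex  "river"
[1,2] S  lex  "a"
[2,3] NP\S  lex  "this"
[1,3] NP  <  k=2
[0,3] (S/N)/S  >  k=1
[3,4] NP  lex  "built"
[4,5] N\NP  lex  "gave"
[3,5] N  <  k=4
[5,6] PP  lex  "ate"
[6,7] (S\N)\PP  lex  "liked"
[5,7] S\N  <  k=6
[3,7] S  <  k=5
[0,7] S/N  >  k=3
[7,8] N  lex  "city"
[0,8] S  >  k=7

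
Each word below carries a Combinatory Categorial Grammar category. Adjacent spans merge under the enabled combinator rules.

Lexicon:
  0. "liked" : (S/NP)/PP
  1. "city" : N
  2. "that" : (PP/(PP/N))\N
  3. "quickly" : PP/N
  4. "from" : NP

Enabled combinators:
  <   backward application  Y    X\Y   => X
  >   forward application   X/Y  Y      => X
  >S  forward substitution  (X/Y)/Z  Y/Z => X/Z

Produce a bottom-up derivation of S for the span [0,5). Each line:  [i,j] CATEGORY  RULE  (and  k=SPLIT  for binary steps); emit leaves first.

[0,1] (S/NP)/PP  lex  "liked"
[1,2] N  lex  "city"
[2,3] (PP/(PP/N))\N  lex  "that"
[1,3] PP/(PP/N)  <  k=2
[3,4] PP/N  lex  "quickly"
[1,4] PP  >  k=3
[0,4] S/NP  >  k=1
[4,5] NP  lex  "from"
[0,5] S  >  k=4

[0,5] S   >
  [0,4] S/NP   >
    [0,1] "liked" : (S/NP)/PP
    [1,4] PP   >
      [1,3] PP/(PP/N)   <
        [1,2] "city" : N
        [2,3] "that" : (PP/(PP/N))\N
      [3,4] "quickly" : PP/N
  [4,5] "from" : NP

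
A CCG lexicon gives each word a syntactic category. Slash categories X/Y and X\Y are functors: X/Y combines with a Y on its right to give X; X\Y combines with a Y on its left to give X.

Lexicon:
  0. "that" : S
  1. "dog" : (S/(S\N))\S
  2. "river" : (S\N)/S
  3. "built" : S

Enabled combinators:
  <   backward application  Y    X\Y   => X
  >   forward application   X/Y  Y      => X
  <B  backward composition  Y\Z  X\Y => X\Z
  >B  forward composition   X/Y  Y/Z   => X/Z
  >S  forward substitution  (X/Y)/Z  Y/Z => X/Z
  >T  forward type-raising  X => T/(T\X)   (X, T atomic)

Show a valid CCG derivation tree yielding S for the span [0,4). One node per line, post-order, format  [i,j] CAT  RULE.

[0,1] S  lex  "that"
[1,2] (S/(S\N))\S  lex  "dog"
[0,2] S/(S\N)  <  k=1
[2,3] (S\N)/S  lex  "river"
[3,4] S  lex  "built"
[2,4] S\N  >  k=3
[0,4] S  >  k=2

[0,4] S   >
  [0,2] S/(S\N)   <
    [0,1] "that" : S
    [1,2] "dog" : (S/(S\N))\S
  [2,4] S\N   >
    [2,3] "river" : (S\N)/S
    [3,4] "built" : S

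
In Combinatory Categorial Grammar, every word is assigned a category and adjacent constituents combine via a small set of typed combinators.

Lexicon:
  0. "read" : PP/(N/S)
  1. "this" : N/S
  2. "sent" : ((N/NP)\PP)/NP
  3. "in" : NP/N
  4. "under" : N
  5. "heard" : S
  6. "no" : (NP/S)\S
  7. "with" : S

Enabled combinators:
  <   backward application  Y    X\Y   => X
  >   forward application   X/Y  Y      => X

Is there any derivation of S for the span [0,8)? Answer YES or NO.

PP/(N/S) N/S ((N/NP)\PP)/NP NP/N N S (NP/S)\S S
CKY chart[0,8] = {N}; S ∉ chart

NO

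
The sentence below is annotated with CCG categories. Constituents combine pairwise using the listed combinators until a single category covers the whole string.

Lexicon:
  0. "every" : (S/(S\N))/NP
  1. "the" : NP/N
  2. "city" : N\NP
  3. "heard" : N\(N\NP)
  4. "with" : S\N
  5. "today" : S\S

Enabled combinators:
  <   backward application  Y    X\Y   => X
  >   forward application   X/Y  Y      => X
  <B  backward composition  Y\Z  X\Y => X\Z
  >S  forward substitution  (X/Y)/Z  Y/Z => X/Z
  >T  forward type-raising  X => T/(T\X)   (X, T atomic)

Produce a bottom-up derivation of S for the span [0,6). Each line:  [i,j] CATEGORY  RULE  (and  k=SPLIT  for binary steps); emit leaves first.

[0,1] (S/(S\N))/NP  lex  "every"
[1,2] NP/N  lex  "the"
[2,3] N\NP  lex  "city"
[3,4] N\(N\NP)  lex  "heard"
[2,4] N  <  k=3
[1,4] NP  >  k=2
[0,4] S/(S\N)  >  k=1
[4,5] S\N  lex  "with"
[5,6] S\S  lex  "today"
[4,6] S\N  <B  k=5
[0,6] S  >  k=4

[0,6] S   >
  [0,4] S/(S\N)   >
    [0,1] "every" : (S/(S\N))/NP
    [1,4] NP   >
      [1,2] "the" : NP/N
      [2,4] N   <
        [2,3] "city" : N\NP
        [3,4] "heard" : N\(N\NP)
  [4,6] S\N   <B
    [4,5] "with" : S\N
    [5,6] "today" : S\S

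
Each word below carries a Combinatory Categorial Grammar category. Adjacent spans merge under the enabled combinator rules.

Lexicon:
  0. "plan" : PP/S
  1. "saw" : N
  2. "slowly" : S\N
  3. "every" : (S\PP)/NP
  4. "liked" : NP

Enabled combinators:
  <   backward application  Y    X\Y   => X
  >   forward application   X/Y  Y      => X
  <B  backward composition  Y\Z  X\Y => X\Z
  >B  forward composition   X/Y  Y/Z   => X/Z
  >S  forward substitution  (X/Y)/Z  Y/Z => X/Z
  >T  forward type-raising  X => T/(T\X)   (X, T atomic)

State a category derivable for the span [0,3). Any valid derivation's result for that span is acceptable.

PP

[0,5] S   <
  [0,3] PP   >
    [0,1] "plan" : PP/S
    [1,3] S   <
      [1,2] "saw" : N
      [2,3] "slowly" : S\N
  [3,5] S\PP   >
    [3,4] "every" : (S\PP)/NP
    [4,5] "liked" : NP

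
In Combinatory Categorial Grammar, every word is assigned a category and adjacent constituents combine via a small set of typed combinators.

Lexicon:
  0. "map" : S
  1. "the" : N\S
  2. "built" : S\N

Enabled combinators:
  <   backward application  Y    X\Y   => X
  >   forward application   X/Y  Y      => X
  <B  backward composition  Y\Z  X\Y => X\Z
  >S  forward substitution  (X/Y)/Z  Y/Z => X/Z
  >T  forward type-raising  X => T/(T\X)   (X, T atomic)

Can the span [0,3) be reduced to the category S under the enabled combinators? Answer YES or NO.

YES

[0,3] S   <
  [0,2] N   <
    [0,1] "map" : S
    [1,2] "the" : N\S
  [2,3] "built" : S\N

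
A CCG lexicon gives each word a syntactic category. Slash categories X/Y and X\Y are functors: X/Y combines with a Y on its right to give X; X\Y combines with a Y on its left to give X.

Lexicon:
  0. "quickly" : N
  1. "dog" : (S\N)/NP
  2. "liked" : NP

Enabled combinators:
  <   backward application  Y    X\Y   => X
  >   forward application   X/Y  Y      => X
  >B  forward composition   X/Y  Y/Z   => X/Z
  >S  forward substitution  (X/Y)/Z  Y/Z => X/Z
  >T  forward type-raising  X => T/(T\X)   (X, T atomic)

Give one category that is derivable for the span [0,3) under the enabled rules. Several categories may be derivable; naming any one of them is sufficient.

S

[0,3] S   >
  [0,1] S/(S\N)   >T
    [0,1] "quickly" : N
  [1,3] S\N   >
    [1,2] "dog" : (S\N)/NP
    [2,3] "liked" : NP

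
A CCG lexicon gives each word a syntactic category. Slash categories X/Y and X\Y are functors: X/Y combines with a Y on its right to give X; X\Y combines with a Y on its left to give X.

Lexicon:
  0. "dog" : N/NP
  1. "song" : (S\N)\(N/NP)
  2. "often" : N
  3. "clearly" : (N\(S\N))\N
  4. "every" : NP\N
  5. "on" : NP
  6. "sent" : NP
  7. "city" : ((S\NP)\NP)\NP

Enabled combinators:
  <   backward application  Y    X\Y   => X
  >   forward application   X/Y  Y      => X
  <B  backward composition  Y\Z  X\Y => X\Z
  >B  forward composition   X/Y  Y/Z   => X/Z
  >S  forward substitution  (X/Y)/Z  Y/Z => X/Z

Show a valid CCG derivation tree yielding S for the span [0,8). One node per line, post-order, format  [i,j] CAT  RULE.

[0,1] N/NP  lex  "dog"
[1,2] (S\N)\(N/NP)  lex  "song"
[0,2] S\N  <  k=1
[2,3] N  lex  "often"
[3,4] (N\(S\N))\N  lex  "clearly"
[2,4] N\(S\N)  <  k=3
[0,4] N  <  k=2
[4,5] NP\N  lex  "every"
[5,6] NP  lex  "on"
[6,7] NP  lex  "sent"
[7,8] ((S\NP)\NP)\NP  lex  "city"
[6,8] (S\NP)\NP  <  k=7
[5,8] S\NP  <  k=6
[4,8] S\N  <B  k=5
[0,8] S  <  k=4

[0,8] S   <
  [0,4] N   <
    [0,2] S\N   <
      [0,1] "dog" : N/NP
      [1,2] "song" : (S\N)\(N/NP)
    [2,4] N\(S\N)   <
      [2,3] "often" : N
      [3,4] "clearly" : (N\(S\N))\N
  [4,8] S\N   <B
    [4,5] "every" : NP\N
    [5,8] S\NP   <
      [5,6] "on" : NP
      [6,8] (S\NP)\NP   <
        [6,7] "sent" : NP
        [7,8] "city" : ((S\NP)\NP)\NP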